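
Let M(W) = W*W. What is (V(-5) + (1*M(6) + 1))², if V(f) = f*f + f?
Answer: 3249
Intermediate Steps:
V(f) = f + f² (V(f) = f² + f = f + f²)
M(W) = W²
(V(-5) + (1*M(6) + 1))² = (-5*(1 - 5) + (1*6² + 1))² = (-5*(-4) + (1*36 + 1))² = (20 + (36 + 1))² = (20 + 37)² = 57² = 3249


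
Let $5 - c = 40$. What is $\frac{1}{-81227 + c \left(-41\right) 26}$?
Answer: $- \frac{1}{43917} \approx -2.277 \cdot 10^{-5}$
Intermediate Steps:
$c = -35$ ($c = 5 - 40 = -35$)
$\frac{1}{-81227 + c \left(-41\right) 26} = \frac{1}{-81227 + \left(-35\right) \left(-41\right) 26} = \frac{1}{-81227 + 1435 \cdot 26} = \frac{1}{-81227 + 37310} = \frac{1}{-43917} = - \frac{1}{43917}$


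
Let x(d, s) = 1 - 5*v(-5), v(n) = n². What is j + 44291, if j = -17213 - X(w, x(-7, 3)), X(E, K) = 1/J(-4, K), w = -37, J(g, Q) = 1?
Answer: 27077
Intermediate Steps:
x(d, s) = -124 (x(d, s) = 1 - 5*(-5)² = 1 - 5*25 = 1 - 125 = -124)
X(E, K) = 1 (X(E, K) = 1/1 = 1)
j = -17214 (j = -17213 - 1*1 = -17213 - 1 = -17214)
j + 44291 = -17214 + 44291 = 27077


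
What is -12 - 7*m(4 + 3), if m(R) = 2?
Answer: -26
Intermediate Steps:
-12 - 7*m(4 + 3) = -12 - 7*2 = -12 - 14 = -26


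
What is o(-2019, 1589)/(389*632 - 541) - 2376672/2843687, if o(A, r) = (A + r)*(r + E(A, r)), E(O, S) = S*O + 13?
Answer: 1306795743596062/232525442303 ≈ 5620.0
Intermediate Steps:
E(O, S) = 13 + O*S (E(O, S) = O*S + 13 = 13 + O*S)
o(A, r) = (A + r)*(13 + r + A*r) (o(A, r) = (A + r)*(r + (13 + A*r)) = (A + r)*(13 + r + A*r))
o(-2019, 1589)/(389*632 - 541) - 2376672/2843687 = (1589**2 - 2019*1589 - 2019*(13 - 2019*1589) + 1589*(13 - 2019*1589))/(389*632 - 541) - 2376672/2843687 = (2524921 - 3208191 - 2019*(13 - 3208191) + 1589*(13 - 3208191))/(245848 - 541) - 2376672*1/2843687 = (2524921 - 3208191 - 2019*(-3208178) + 1589*(-3208178))/245307 - 2376672/2843687 = (2524921 - 3208191 + 6477311382 - 5097794842)*(1/245307) - 2376672/2843687 = 1378833270*(1/245307) - 2376672/2843687 = 459611090/81769 - 2376672/2843687 = 1306795743596062/232525442303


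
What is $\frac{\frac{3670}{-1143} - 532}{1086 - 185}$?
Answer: $- \frac{611746}{1029843} \approx -0.59402$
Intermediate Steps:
$\frac{\frac{3670}{-1143} - 532}{1086 - 185} = \frac{3670 \left(- \frac{1}{1143}\right) - 532}{901} = \left(- \frac{3670}{1143} - 532\right) \frac{1}{901} = \left(- \frac{611746}{1143}\right) \frac{1}{901} = - \frac{611746}{1029843}$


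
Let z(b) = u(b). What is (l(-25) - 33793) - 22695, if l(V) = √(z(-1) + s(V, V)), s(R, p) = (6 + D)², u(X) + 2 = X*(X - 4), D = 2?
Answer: -56488 + √67 ≈ -56480.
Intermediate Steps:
u(X) = -2 + X*(-4 + X) (u(X) = -2 + X*(X - 4) = -2 + X*(-4 + X))
s(R, p) = 64 (s(R, p) = (6 + 2)² = 8² = 64)
z(b) = -2 + b² - 4*b
l(V) = √67 (l(V) = √((-2 + (-1)² - 4*(-1)) + 64) = √((-2 + 1 + 4) + 64) = √(3 + 64) = √67)
(l(-25) - 33793) - 22695 = (√67 - 33793) - 22695 = (-33793 + √67) - 22695 = -56488 + √67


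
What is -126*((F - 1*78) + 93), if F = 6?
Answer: -2646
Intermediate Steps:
-126*((F - 1*78) + 93) = -126*((6 - 1*78) + 93) = -126*((6 - 78) + 93) = -126*(-72 + 93) = -126*21 = -2646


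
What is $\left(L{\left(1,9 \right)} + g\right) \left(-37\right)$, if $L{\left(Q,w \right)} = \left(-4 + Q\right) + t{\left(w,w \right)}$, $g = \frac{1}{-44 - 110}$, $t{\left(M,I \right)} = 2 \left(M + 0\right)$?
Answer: $- \frac{85433}{154} \approx -554.76$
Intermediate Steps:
$t{\left(M,I \right)} = 2 M$
$g = - \frac{1}{154}$ ($g = \frac{1}{-154} = - \frac{1}{154} \approx -0.0064935$)
$L{\left(Q,w \right)} = -4 + Q + 2 w$ ($L{\left(Q,w \right)} = \left(-4 + Q\right) + 2 w = -4 + Q + 2 w$)
$\left(L{\left(1,9 \right)} + g\right) \left(-37\right) = \left(\left(-4 + 1 + 2 \cdot 9\right) - \frac{1}{154}\right) \left(-37\right) = \left(\left(-4 + 1 + 18\right) - \frac{1}{154}\right) \left(-37\right) = \left(15 - \frac{1}{154}\right) \left(-37\right) = \frac{2309}{154} \left(-37\right) = - \frac{85433}{154}$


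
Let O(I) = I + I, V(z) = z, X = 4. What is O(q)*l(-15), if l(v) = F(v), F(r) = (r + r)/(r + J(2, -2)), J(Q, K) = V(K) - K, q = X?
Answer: 16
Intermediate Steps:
q = 4
J(Q, K) = 0 (J(Q, K) = K - K = 0)
F(r) = 2 (F(r) = (r + r)/(r + 0) = (2*r)/r = 2)
O(I) = 2*I
l(v) = 2
O(q)*l(-15) = (2*4)*2 = 8*2 = 16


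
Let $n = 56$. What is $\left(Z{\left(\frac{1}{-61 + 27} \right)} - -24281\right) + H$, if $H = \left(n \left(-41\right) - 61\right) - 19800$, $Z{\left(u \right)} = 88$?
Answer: $2212$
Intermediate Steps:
$H = -22157$ ($H = \left(56 \left(-41\right) - 61\right) - 19800 = \left(-2296 - 61\right) - 19800 = -2357 - 19800 = -22157$)
$\left(Z{\left(\frac{1}{-61 + 27} \right)} - -24281\right) + H = \left(88 - -24281\right) - 22157 = \left(88 + 24281\right) - 22157 = 24369 - 22157 = 2212$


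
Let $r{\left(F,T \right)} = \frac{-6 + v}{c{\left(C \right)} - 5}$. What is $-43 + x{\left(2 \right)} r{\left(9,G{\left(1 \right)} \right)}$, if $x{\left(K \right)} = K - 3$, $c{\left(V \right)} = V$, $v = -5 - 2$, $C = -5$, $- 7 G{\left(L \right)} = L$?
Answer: $- \frac{443}{10} \approx -44.3$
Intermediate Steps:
$G{\left(L \right)} = - \frac{L}{7}$
$v = -7$ ($v = -5 - 2 = -7$)
$x{\left(K \right)} = -3 + K$
$r{\left(F,T \right)} = \frac{13}{10}$ ($r{\left(F,T \right)} = \frac{-6 - 7}{-5 - 5} = - \frac{13}{-10} = \left(-13\right) \left(- \frac{1}{10}\right) = \frac{13}{10}$)
$-43 + x{\left(2 \right)} r{\left(9,G{\left(1 \right)} \right)} = -43 + \left(-3 + 2\right) \frac{13}{10} = -43 - \frac{13}{10} = - \frac{443}{10}$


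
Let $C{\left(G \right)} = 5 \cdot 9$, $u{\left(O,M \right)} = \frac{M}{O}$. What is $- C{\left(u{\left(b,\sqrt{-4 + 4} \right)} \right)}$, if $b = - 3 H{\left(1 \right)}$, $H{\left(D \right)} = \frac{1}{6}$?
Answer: $-45$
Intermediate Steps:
$H{\left(D \right)} = \frac{1}{6}$
$b = - \frac{1}{2}$ ($b = \left(-3\right) \frac{1}{6} = - \frac{1}{2} \approx -0.5$)
$C{\left(G \right)} = 45$
$- C{\left(u{\left(b,\sqrt{-4 + 4} \right)} \right)} = \left(-1\right) 45 = -45$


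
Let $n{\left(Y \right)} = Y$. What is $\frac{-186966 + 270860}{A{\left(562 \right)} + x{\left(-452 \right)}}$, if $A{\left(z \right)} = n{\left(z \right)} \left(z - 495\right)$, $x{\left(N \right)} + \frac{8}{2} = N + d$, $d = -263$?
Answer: $\frac{83894}{36935} \approx 2.2714$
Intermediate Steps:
$x{\left(N \right)} = -267 + N$ ($x{\left(N \right)} = -4 + \left(N - 263\right) = -4 + \left(-263 + N\right) = -267 + N$)
$A{\left(z \right)} = z \left(-495 + z\right)$ ($A{\left(z \right)} = z \left(z - 495\right) = z \left(-495 + z\right)$)
$\frac{-186966 + 270860}{A{\left(562 \right)} + x{\left(-452 \right)}} = \frac{-186966 + 270860}{562 \left(-495 + 562\right) - 719} = \frac{83894}{562 \cdot 67 - 719} = \frac{83894}{37654 - 719} = \frac{83894}{36935}$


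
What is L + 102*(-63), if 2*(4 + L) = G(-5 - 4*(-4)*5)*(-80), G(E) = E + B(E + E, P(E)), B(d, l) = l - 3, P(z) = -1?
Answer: -9270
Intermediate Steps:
B(d, l) = -3 + l
G(E) = -4 + E (G(E) = E + (-3 - 1) = E - 4 = -4 + E)
L = -2844 (L = -4 + ((-4 + (-5 - 4*(-4)*5))*(-80))/2 = -4 + ((-4 + (-5 + 16*5))*(-80))/2 = -4 + ((-4 + (-5 + 80))*(-80))/2 = -4 + ((-4 + 75)*(-80))/2 = -4 + (71*(-80))/2 = -4 + (1/2)*(-5680) = -4 - 2840 = -2844)
L + 102*(-63) = -2844 + 102*(-63) = -2844 - 6426 = -9270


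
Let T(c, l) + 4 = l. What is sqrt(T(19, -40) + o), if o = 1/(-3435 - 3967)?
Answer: I*sqrt(2410749978)/7402 ≈ 6.6333*I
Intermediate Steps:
T(c, l) = -4 + l
o = -1/7402 (o = 1/(-7402) = -1/7402 ≈ -0.00013510)
sqrt(T(19, -40) + o) = sqrt((-4 - 40) - 1/7402) = sqrt(-44 - 1/7402) = sqrt(-325689/7402) = I*sqrt(2410749978)/7402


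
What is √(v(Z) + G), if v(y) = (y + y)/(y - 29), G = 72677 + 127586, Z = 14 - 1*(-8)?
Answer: √9812579/7 ≈ 447.50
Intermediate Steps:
Z = 22 (Z = 14 + 8 = 22)
G = 200263
v(y) = 2*y/(-29 + y) (v(y) = (2*y)/(-29 + y) = 2*y/(-29 + y))
√(v(Z) + G) = √(2*22/(-29 + 22) + 200263) = √(2*22/(-7) + 200263) = √(2*22*(-⅐) + 200263) = √(-44/7 + 200263) = √(1401797/7) = √9812579/7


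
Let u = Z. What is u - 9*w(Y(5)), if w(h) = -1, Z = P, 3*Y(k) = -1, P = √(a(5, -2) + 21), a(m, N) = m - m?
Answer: 9 + √21 ≈ 13.583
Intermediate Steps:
a(m, N) = 0
P = √21 (P = √(0 + 21) = √21 ≈ 4.5826)
Y(k) = -⅓ (Y(k) = (⅓)*(-1) = -⅓)
Z = √21 ≈ 4.5826
u = √21 ≈ 4.5826
u - 9*w(Y(5)) = √21 - 9*(-1) = √21 + 9 = 9 + √21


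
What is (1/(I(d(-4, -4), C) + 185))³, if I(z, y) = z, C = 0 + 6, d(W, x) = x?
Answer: 1/5929741 ≈ 1.6864e-7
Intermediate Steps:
C = 6
(1/(I(d(-4, -4), C) + 185))³ = (1/(-4 + 185))³ = (1/181)³ = 1/5929741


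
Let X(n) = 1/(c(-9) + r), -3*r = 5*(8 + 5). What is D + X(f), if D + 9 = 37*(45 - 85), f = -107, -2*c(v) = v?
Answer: -153373/103 ≈ -1489.1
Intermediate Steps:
c(v) = -v/2
r = -65/3 (r = -5*(8 + 5)/3 = -5*13/3 = -1/3*65 = -65/3 ≈ -21.667)
X(n) = -6/103 (X(n) = 1/(-1/2*(-9) - 65/3) = 1/(9/2 - 65/3) = 1/(-103/6) = -6/103)
D = -1489 (D = -9 + 37*(45 - 85) = -9 + 37*(-40) = -9 - 1480 = -1489)
D + X(f) = -1489 - 6/103 = -153373/103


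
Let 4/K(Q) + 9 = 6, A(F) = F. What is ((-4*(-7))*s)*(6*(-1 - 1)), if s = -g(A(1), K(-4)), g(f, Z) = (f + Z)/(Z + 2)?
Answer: -168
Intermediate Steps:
K(Q) = -4/3 (K(Q) = 4/(-9 + 6) = 4/(-3) = 4*(-⅓) = -4/3)
g(f, Z) = (Z + f)/(2 + Z)
s = ½ (s = -(-4/3 + 1)/(2 - 4/3) = -(-1)/(⅔*3) = -3*(-1)/(2*3) = -1*(-½) = ½ ≈ 0.50000)
((-4*(-7))*s)*(6*(-1 - 1)) = (-4*(-7)*(½))*(6*(-1 - 1)) = (28*(½))*(6*(-2)) = 14*(-12) = -168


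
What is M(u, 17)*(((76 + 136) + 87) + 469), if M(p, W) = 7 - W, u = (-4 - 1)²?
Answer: -7680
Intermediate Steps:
u = 25 (u = (-5)² = 25)
M(u, 17)*(((76 + 136) + 87) + 469) = (7 - 1*17)*(((76 + 136) + 87) + 469) = (7 - 17)*((212 + 87) + 469) = -10*(299 + 469) = -10*768 = -7680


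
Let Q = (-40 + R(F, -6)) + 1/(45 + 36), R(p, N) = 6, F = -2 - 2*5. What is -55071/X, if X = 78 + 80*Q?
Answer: 4460751/213922 ≈ 20.852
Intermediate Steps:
F = -12 (F = -2 - 10 = -12)
Q = -2753/81 (Q = (-40 + 6) + 1/(45 + 36) = -34 + 1/81 = -2753/81 ≈ -33.988)
X = -213922/81 (X = 78 + 80*(-2753/81) = 78 - 220240/81 = -213922/81 ≈ -2641.0)
-55071/X = -55071/(-213922/81) = -55071*(-81/213922) = 4460751/213922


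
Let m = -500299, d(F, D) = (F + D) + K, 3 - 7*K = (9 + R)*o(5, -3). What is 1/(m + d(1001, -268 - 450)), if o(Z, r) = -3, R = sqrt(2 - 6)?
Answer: -1361143/680587444820 - 7*I/2041762334460 ≈ -2.0e-6 - 3.4284e-12*I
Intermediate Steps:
R = 2*I (R = sqrt(-4) = 2*I ≈ 2.0*I)
K = 30/7 + 6*I/7 (K = 3/7 - (9 + 2*I)*(-3)/7 = 3/7 - (-27 - 6*I)/7 = 3/7 + (27/7 + 6*I/7) = 30/7 + 6*I/7 ≈ 4.2857 + 0.85714*I)
d(F, D) = 30/7 + D + F + 6*I/7 (d(F, D) = (F + D) + (30/7 + 6*I/7) = (D + F) + (30/7 + 6*I/7) = 30/7 + D + F + 6*I/7)
1/(m + d(1001, -268 - 450)) = 1/(-500299 + (30/7 + (-268 - 450) + 1001 + 6*I/7)) = 1/(-500299 + (30/7 - 718 + 1001 + 6*I/7)) = 1/(-500299 + (2011/7 + 6*I/7)) = 1/(-3500082/7 + 6*I/7) = 49*(-3500082/7 - 6*I/7)/12250574006760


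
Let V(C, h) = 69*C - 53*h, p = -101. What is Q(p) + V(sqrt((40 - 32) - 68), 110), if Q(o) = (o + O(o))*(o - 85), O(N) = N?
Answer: 31742 + 138*I*sqrt(15) ≈ 31742.0 + 534.47*I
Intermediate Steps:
Q(o) = 2*o*(-85 + o) (Q(o) = (o + o)*(o - 85) = (2*o)*(-85 + o) = 2*o*(-85 + o))
V(C, h) = -53*h + 69*C
Q(p) + V(sqrt((40 - 32) - 68), 110) = 2*(-101)*(-85 - 101) + (-53*110 + 69*sqrt((40 - 32) - 68)) = 2*(-101)*(-186) + (-5830 + 69*sqrt(8 - 68)) = 37572 + (-5830 + 69*sqrt(-60)) = 37572 + (-5830 + 69*(2*I*sqrt(15))) = 37572 + (-5830 + 138*I*sqrt(15)) = 31742 + 138*I*sqrt(15)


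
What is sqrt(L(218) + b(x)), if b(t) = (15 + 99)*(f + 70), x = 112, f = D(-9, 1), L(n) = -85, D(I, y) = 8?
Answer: sqrt(8807) ≈ 93.846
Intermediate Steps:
f = 8
b(t) = 8892 (b(t) = (15 + 99)*(8 + 70) = 114*78 = 8892)
sqrt(L(218) + b(x)) = sqrt(-85 + 8892) = sqrt(8807)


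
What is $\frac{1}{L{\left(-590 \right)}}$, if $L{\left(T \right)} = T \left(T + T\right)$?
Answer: $\frac{1}{696200} \approx 1.4364 \cdot 10^{-6}$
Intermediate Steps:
$L{\left(T \right)} = 2 T^{2}$ ($L{\left(T \right)} = T 2 T = 2 T^{2}$)
$\frac{1}{L{\left(-590 \right)}} = \frac{1}{2 \left(-590\right)^{2}} = \frac{1}{2 \cdot 348100} = \frac{1}{696200}$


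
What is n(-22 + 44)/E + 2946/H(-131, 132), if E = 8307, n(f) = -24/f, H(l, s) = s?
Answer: 1359571/60918 ≈ 22.318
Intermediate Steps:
n(-22 + 44)/E + 2946/H(-131, 132) = -24/(-22 + 44)/8307 + 2946/132 = -24/22*(1/8307) + 2946*(1/132) = -24*1/22*(1/8307) + 491/22 = -12/11*1/8307 + 491/22 = -4/30459 + 491/22 = 1359571/60918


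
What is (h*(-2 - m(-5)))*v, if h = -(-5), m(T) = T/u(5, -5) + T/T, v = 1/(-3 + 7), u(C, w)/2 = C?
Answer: -25/8 ≈ -3.1250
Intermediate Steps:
u(C, w) = 2*C
v = ¼ (v = 1/4 = ¼ ≈ 0.25000)
m(T) = 1 + T/10 (m(T) = T/((2*5)) + T/T = T/10 + 1 = 1 + T/10)
h = 5 (h = -5*(-1) = 5)
(h*(-2 - m(-5)))*v = (5*(-2 - (1 + (⅒)*(-5))))*(¼) = (5*(-2 - (1 - ½)))*(¼) = (5*(-2 - 1*½))*(¼) = (5*(-2 - ½))*(¼) = (5*(-5/2))*(¼) = -25/2*¼ = -25/8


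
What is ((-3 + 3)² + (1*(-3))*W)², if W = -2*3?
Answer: 324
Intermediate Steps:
W = -6
((-3 + 3)² + (1*(-3))*W)² = ((-3 + 3)² + (1*(-3))*(-6))² = (0² - 3*(-6))² = (0 + 18)² = 18² = 324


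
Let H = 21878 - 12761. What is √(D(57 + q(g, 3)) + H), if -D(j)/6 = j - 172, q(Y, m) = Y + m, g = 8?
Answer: √9741 ≈ 98.697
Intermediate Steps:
H = 9117
D(j) = 1032 - 6*j (D(j) = -6*(j - 172) = -6*(-172 + j) = 1032 - 6*j)
√(D(57 + q(g, 3)) + H) = √((1032 - 6*(57 + (8 + 3))) + 9117) = √((1032 - 6*(57 + 11)) + 9117) = √((1032 - 6*68) + 9117) = √((1032 - 408) + 9117) = √(624 + 9117) = √9741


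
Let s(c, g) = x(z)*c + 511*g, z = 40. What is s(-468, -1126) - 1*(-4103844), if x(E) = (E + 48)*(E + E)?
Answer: 233738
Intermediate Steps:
x(E) = 2*E*(48 + E) (x(E) = (48 + E)*(2*E) = 2*E*(48 + E))
s(c, g) = 511*g + 7040*c (s(c, g) = (2*40*(48 + 40))*c + 511*g = (2*40*88)*c + 511*g = 7040*c + 511*g = 511*g + 7040*c)
s(-468, -1126) - 1*(-4103844) = (511*(-1126) + 7040*(-468)) - 1*(-4103844) = (-575386 - 3294720) + 4103844 = -3870106 + 4103844 = 233738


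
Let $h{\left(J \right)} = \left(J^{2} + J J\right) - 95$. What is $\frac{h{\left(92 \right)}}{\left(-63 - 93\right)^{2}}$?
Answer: $\frac{5611}{8112} \approx 0.69169$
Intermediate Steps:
$h{\left(J \right)} = -95 + 2 J^{2}$ ($h{\left(J \right)} = \left(J^{2} + J^{2}\right) - 95 = 2 J^{2} - 95 = -95 + 2 J^{2}$)
$\frac{h{\left(92 \right)}}{\left(-63 - 93\right)^{2}} = \frac{-95 + 2 \cdot 92^{2}}{\left(-63 - 93\right)^{2}} = \frac{-95 + 2 \cdot 8464}{\left(-156\right)^{2}} = \frac{-95 + 16928}{24336} = 16833 \cdot \frac{1}{24336} = \frac{5611}{8112}$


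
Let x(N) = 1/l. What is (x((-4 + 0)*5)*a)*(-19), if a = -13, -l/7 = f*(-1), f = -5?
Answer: -247/35 ≈ -7.0571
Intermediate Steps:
l = -35 (l = -(-35)*(-1) = -7*5 = -35)
x(N) = -1/35 (x(N) = 1/(-35) = -1/35)
(x((-4 + 0)*5)*a)*(-19) = -1/35*(-13)*(-19) = (13/35)*(-19) = -247/35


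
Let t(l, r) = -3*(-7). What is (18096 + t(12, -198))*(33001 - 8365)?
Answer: 446330412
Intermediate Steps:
t(l, r) = 21
(18096 + t(12, -198))*(33001 - 8365) = (18096 + 21)*(33001 - 8365) = 18117*24636 = 446330412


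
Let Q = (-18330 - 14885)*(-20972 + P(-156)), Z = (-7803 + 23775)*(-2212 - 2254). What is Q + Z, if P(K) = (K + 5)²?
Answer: -132081187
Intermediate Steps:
P(K) = (5 + K)²
Z = -71330952 (Z = 15972*(-4466) = -71330952)
Q = -60750235 (Q = (-18330 - 14885)*(-20972 + (5 - 156)²) = -33215*(-20972 + (-151)²) = -33215*(-20972 + 22801) = -33215*1829 = -60750235)
Q + Z = -60750235 - 71330952 = -132081187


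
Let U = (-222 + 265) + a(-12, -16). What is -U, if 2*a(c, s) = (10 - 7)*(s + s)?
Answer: 5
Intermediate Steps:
a(c, s) = 3*s (a(c, s) = ((10 - 7)*(s + s))/2 = (3*(2*s))/2 = (6*s)/2 = 3*s)
U = -5 (U = (-222 + 265) + 3*(-16) = 43 - 48 = -5)
-U = -1*(-5) = 5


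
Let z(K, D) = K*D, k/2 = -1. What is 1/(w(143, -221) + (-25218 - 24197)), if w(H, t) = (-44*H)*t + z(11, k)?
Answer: 1/1341095 ≈ 7.4566e-7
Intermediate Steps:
k = -2 (k = 2*(-1) = -2)
z(K, D) = D*K
w(H, t) = -22 - 44*H*t (w(H, t) = (-44*H)*t - 2*11 = -44*H*t - 22 = -22 - 44*H*t)
1/(w(143, -221) + (-25218 - 24197)) = 1/((-22 - 44*143*(-221)) + (-25218 - 24197)) = 1/((-22 + 1390532) - 49415) = 1/(1390510 - 49415) = 1/1341095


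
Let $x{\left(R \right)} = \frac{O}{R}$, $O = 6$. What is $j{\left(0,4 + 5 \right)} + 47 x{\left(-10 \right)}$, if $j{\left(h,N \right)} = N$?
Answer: $- \frac{96}{5} \approx -19.2$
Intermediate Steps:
$x{\left(R \right)} = \frac{6}{R}$
$j{\left(0,4 + 5 \right)} + 47 x{\left(-10 \right)} = \left(4 + 5\right) + 47 \frac{6}{-10} = 9 + 47 \cdot 6 \left(- \frac{1}{10}\right) = 9 + 47 \left(- \frac{3}{5}\right) = 9 - \frac{141}{5} = - \frac{96}{5}$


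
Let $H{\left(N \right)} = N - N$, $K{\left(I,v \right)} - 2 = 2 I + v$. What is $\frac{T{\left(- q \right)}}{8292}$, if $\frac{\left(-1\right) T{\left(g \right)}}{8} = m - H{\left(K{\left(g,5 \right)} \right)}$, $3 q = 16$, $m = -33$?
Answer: $\frac{22}{691} \approx 0.031838$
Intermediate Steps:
$q = \frac{16}{3}$ ($q = \frac{1}{3} \cdot 16 = \frac{16}{3} \approx 5.3333$)
$K{\left(I,v \right)} = 2 + v + 2 I$ ($K{\left(I,v \right)} = 2 + \left(2 I + v\right) = 2 + \left(v + 2 I\right) = 2 + v + 2 I$)
$H{\left(N \right)} = 0$
$T{\left(g \right)} = 264$ ($T{\left(g \right)} = - 8 \left(-33 - 0\right) = - 8 \left(-33 + 0\right) = \left(-8\right) \left(-33\right) = 264$)
$\frac{T{\left(- q \right)}}{8292} = \frac{264}{8292} = 264 \cdot \frac{1}{8292} = \frac{22}{691}$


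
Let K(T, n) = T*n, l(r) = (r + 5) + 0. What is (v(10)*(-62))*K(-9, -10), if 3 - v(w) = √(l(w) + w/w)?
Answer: 5580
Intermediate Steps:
l(r) = 5 + r (l(r) = (5 + r) + 0 = 5 + r)
v(w) = 3 - √(6 + w) (v(w) = 3 - √((5 + w) + w/w) = 3 - √((5 + w) + 1) = 3 - √(6 + w))
(v(10)*(-62))*K(-9, -10) = ((3 - √(6 + 10))*(-62))*(-9*(-10)) = ((3 - √16)*(-62))*90 = ((3 - 1*4)*(-62))*90 = ((3 - 4)*(-62))*90 = -1*(-62)*90 = 62*90 = 5580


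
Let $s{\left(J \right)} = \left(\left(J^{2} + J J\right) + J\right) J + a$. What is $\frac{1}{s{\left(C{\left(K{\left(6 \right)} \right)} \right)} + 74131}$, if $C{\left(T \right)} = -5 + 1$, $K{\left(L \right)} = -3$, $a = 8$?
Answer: $\frac{1}{74027} \approx 1.3509 \cdot 10^{-5}$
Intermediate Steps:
$C{\left(T \right)} = -4$
$s{\left(J \right)} = 8 + J \left(J + 2 J^{2}\right)$ ($s{\left(J \right)} = \left(\left(J^{2} + J J\right) + J\right) J + 8 = \left(\left(J^{2} + J^{2}\right) + J\right) J + 8 = \left(2 J^{2} + J\right) J + 8 = \left(J + 2 J^{2}\right) J + 8 = J \left(J + 2 J^{2}\right) + 8 = 8 + J \left(J + 2 J^{2}\right)$)
$\frac{1}{s{\left(C{\left(K{\left(6 \right)} \right)} \right)} + 74131} = \frac{1}{\left(8 + \left(-4\right)^{2} + 2 \left(-4\right)^{3}\right) + 74131} = \frac{1}{\left(8 + 16 + 2 \left(-64\right)\right) + 74131} = \frac{1}{\left(8 + 16 - 128\right) + 74131} = \frac{1}{-104 + 74131} = \frac{1}{74027}$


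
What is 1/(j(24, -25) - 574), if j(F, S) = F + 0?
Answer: -1/550 ≈ -0.0018182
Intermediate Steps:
j(F, S) = F
1/(j(24, -25) - 574) = 1/(24 - 574) = 1/(-550) = -1/550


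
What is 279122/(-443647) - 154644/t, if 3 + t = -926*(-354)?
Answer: -53367939130/48475976749 ≈ -1.1009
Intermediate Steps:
t = 327801 (t = -3 - 926*(-354) = -3 + 327804 = 327801)
279122/(-443647) - 154644/t = 279122/(-443647) - 154644/327801 = 279122*(-1/443647) - 154644*1/327801 = -279122/443647 - 51548/109267 = -53367939130/48475976749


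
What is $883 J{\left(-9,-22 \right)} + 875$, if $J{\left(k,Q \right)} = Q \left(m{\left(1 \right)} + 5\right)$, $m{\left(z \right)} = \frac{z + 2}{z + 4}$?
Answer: $- \frac{539553}{5} \approx -1.0791 \cdot 10^{5}$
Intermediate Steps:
$m{\left(z \right)} = \frac{2 + z}{4 + z}$
$J{\left(k,Q \right)} = \frac{28 Q}{5}$ ($J{\left(k,Q \right)} = Q \left(\frac{2 + 1}{4 + 1} + 5\right) = Q \left(\frac{1}{5} \cdot 3 + 5\right) = Q \left(\frac{3}{5} + 5\right) = Q \frac{28}{5} = \frac{28 Q}{5}$)
$883 J{\left(-9,-22 \right)} + 875 = 883 \cdot \frac{28}{5} \left(-22\right) + 875 = 883 \left(- \frac{616}{5}\right) + 875 = - \frac{543928}{5} + 875 = - \frac{539553}{5}$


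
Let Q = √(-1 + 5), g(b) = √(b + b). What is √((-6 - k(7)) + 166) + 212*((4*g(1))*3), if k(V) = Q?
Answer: √158 + 2544*√2 ≈ 3610.3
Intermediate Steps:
g(b) = √2*√b (g(b) = √(2*b) = √2*√b)
Q = 2 (Q = √4 = 2)
k(V) = 2
√((-6 - k(7)) + 166) + 212*((4*g(1))*3) = √((-6 - 1*2) + 166) + 212*((4*(√2*√1))*3) = √((-6 - 2) + 166) + 212*((4*(√2*1))*3) = √(-8 + 166) + 212*((4*√2)*3) = √158 + 212*(12*√2) = √158 + 2544*√2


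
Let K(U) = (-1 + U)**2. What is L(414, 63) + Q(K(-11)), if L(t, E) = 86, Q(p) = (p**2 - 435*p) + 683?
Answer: -41135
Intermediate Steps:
Q(p) = 683 + p**2 - 435*p
L(414, 63) + Q(K(-11)) = 86 + (683 + ((-1 - 11)**2)**2 - 435*(-1 - 11)**2) = 86 + (683 + ((-12)**2)**2 - 435*(-12)**2) = 86 + (683 + 144**2 - 435*144) = 86 + (683 + 20736 - 62640) = 86 - 41221 = -41135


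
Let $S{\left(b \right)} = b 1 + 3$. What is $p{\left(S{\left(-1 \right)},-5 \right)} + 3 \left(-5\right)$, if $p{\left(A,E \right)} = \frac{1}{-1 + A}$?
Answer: $-14$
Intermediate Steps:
$S{\left(b \right)} = 3 + b$ ($S{\left(b \right)} = b + 3 = 3 + b$)
$p{\left(S{\left(-1 \right)},-5 \right)} + 3 \left(-5\right) = \frac{1}{-1 + \left(3 - 1\right)} + 3 \left(-5\right) = \frac{1}{-1 + 2} - 15 = 1^{-1} - 15 = 1 - 15 = -14$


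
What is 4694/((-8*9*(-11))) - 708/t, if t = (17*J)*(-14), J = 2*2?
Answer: 314339/47124 ≈ 6.6705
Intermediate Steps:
J = 4
t = -952 (t = (17*4)*(-14) = 68*(-14) = -952)
4694/((-8*9*(-11))) - 708/t = 4694/((-8*9*(-11))) - 708/(-952) = 4694/((-72*(-11))) - 708*(-1/952) = 4694/792 + 177/238 = 4694*(1/792) + 177/238 = 2347/396 + 177/238 = 314339/47124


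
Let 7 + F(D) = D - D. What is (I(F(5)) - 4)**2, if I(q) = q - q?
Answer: 16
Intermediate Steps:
F(D) = -7 (F(D) = -7 + (D - D) = -7 + 0 = -7)
I(q) = 0
(I(F(5)) - 4)**2 = (0 - 4)**2 = (-4)**2 = 16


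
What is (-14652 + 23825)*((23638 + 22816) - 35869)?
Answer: 97096205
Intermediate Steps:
(-14652 + 23825)*((23638 + 22816) - 35869) = 9173*(46454 - 35869) = 9173*10585 = 97096205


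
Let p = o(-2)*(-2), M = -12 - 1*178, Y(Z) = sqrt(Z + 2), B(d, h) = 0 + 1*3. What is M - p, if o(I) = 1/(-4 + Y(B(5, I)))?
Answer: -2098/11 - 2*sqrt(5)/11 ≈ -191.13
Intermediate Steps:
B(d, h) = 3 (B(d, h) = 0 + 3 = 3)
Y(Z) = sqrt(2 + Z)
o(I) = 1/(-4 + sqrt(5)) (o(I) = 1/(-4 + sqrt(2 + 3)) = 1/(-4 + sqrt(5)))
M = -190 (M = -12 - 178 = -190)
p = 8/11 + 2*sqrt(5)/11 (p = (-4/11 - sqrt(5)/11)*(-2) = 8/11 + 2*sqrt(5)/11 ≈ 1.1338)
M - p = -190 - (8/11 + 2*sqrt(5)/11) = -190 + (-8/11 - 2*sqrt(5)/11) = -2098/11 - 2*sqrt(5)/11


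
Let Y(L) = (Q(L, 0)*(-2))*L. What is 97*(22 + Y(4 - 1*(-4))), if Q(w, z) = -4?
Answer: 8342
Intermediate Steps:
Y(L) = 8*L (Y(L) = (-4*(-2))*L = 8*L)
97*(22 + Y(4 - 1*(-4))) = 97*(22 + 8*(4 - 1*(-4))) = 97*(22 + 8*(4 + 4)) = 97*(22 + 8*8) = 97*(22 + 64) = 97*86 = 8342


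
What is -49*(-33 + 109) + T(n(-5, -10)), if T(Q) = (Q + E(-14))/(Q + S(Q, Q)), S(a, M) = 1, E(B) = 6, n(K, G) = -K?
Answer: -22333/6 ≈ -3722.2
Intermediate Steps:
T(Q) = (6 + Q)/(1 + Q) (T(Q) = (Q + 6)/(Q + 1) = (6 + Q)/(1 + Q))
-49*(-33 + 109) + T(n(-5, -10)) = -49*(-33 + 109) + (6 - 1*(-5))/(1 - 1*(-5)) = -49*76 + (6 + 5)/(1 + 5) = -3724 + 11/6 = -22333/6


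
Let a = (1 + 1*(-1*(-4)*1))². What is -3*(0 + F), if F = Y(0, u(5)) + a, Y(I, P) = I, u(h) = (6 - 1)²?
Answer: -75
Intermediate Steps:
u(h) = 25 (u(h) = 5² = 25)
a = 25 (a = (1 + 1*(4*1))² = (1 + 1*4)² = (1 + 4)² = 5² = 25)
F = 25 (F = 0 + 25 = 25)
-3*(0 + F) = -3*(0 + 25) = -3*25 = -75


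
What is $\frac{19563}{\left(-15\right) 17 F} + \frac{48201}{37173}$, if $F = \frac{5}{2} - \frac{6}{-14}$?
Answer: $- \frac{1075230459}{43182635} \approx -24.9$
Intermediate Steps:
$F = \frac{41}{14}$ ($F = 5 \cdot \frac{1}{2} - - \frac{3}{7} = \frac{5}{2} + \frac{3}{7} = \frac{41}{14} \approx 2.9286$)
$\frac{19563}{\left(-15\right) 17 F} + \frac{48201}{37173} = \frac{19563}{\left(-15\right) 17 \cdot \frac{41}{14}} + \frac{48201}{37173} = \frac{19563}{\left(-255\right) \frac{41}{14}} + 48201 \cdot \frac{1}{37173} = \frac{19563}{- \frac{10455}{14}} + \frac{16067}{12391} = 19563 \left(- \frac{14}{10455}\right) + \frac{16067}{12391} = - \frac{91294}{3485} + \frac{16067}{12391} = - \frac{1075230459}{43182635}$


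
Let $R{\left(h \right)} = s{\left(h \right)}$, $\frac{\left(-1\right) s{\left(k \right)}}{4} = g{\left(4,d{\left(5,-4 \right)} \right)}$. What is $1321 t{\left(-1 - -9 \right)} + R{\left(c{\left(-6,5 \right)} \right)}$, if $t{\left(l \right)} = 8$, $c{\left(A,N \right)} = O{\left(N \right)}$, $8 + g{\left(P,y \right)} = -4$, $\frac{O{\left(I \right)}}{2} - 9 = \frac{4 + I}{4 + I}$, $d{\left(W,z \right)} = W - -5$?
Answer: $10616$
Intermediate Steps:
$d{\left(W,z \right)} = 5 + W$ ($d{\left(W,z \right)} = W + 5 = 5 + W$)
$O{\left(I \right)} = 20$ ($O{\left(I \right)} = 18 + 2 \frac{4 + I}{4 + I} = 18 + 2 \cdot 1 = 18 + 2 = 20$)
$g{\left(P,y \right)} = -12$ ($g{\left(P,y \right)} = -8 - 4 = -12$)
$s{\left(k \right)} = 48$ ($s{\left(k \right)} = \left(-4\right) \left(-12\right) = 48$)
$c{\left(A,N \right)} = 20$
$R{\left(h \right)} = 48$
$1321 t{\left(-1 - -9 \right)} + R{\left(c{\left(-6,5 \right)} \right)} = 1321 \cdot 8 + 48 = 10568 + 48 = 10616$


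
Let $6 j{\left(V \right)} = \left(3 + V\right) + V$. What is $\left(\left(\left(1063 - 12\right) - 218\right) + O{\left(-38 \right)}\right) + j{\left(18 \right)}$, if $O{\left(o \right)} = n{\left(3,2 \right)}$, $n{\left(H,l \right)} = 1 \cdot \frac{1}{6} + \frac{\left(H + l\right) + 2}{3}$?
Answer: $842$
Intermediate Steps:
$n{\left(H,l \right)} = \frac{5}{6} + \frac{H}{3} + \frac{l}{3}$ ($n{\left(H,l \right)} = 1 \cdot \frac{1}{6} + \left(2 + H + l\right) \frac{1}{3} = \frac{1}{6} + \left(\frac{2}{3} + \frac{H}{3} + \frac{l}{3}\right) = \frac{5}{6} + \frac{H}{3} + \frac{l}{3}$)
$O{\left(o \right)} = \frac{5}{2}$ ($O{\left(o \right)} = \frac{5}{6} + \frac{1}{3} \cdot 3 + \frac{1}{3} \cdot 2 = \frac{5}{6} + 1 + \frac{2}{3} = \frac{5}{2}$)
$j{\left(V \right)} = \frac{1}{2} + \frac{V}{3}$ ($j{\left(V \right)} = \frac{\left(3 + V\right) + V}{6} = \frac{3 + 2 V}{6} = \frac{1}{2} + \frac{V}{3}$)
$\left(\left(\left(1063 - 12\right) - 218\right) + O{\left(-38 \right)}\right) + j{\left(18 \right)} = \left(\left(\left(1063 - 12\right) - 218\right) + \frac{5}{2}\right) + \left(\frac{1}{2} + \frac{1}{3} \cdot 18\right) = \left(\left(1051 - 218\right) + \frac{5}{2}\right) + \left(\frac{1}{2} + 6\right) = \left(833 + \frac{5}{2}\right) + \frac{13}{2} = \frac{1671}{2} + \frac{13}{2} = 842$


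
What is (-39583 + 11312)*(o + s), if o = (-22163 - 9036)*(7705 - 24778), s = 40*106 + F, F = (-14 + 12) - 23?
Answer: -15058964921082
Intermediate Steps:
F = -25 (F = -2 - 23 = -25)
s = 4215 (s = 40*106 - 25 = 4240 - 25 = 4215)
o = 532660527 (o = -31199*(-17073) = 532660527)
(-39583 + 11312)*(o + s) = (-39583 + 11312)*(532660527 + 4215) = -28271*532664742 = -15058964921082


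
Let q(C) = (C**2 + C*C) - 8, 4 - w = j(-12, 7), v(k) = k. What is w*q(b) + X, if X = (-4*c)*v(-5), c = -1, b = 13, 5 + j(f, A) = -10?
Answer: 6250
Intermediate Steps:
j(f, A) = -15 (j(f, A) = -5 - 10 = -15)
w = 19 (w = 4 - 1*(-15) = 4 + 15 = 19)
q(C) = -8 + 2*C**2 (q(C) = (C**2 + C**2) - 8 = 2*C**2 - 8 = -8 + 2*C**2)
X = -20 (X = -4*(-1)*(-5) = 4*(-5) = -20)
w*q(b) + X = 19*(-8 + 2*13**2) - 20 = 19*(-8 + 2*169) - 20 = 19*(-8 + 338) - 20 = 19*330 - 20 = 6270 - 20 = 6250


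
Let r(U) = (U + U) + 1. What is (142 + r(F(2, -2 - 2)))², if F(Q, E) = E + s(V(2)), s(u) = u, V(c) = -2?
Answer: 17161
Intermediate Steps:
F(Q, E) = -2 + E (F(Q, E) = E - 2 = -2 + E)
r(U) = 1 + 2*U (r(U) = 2*U + 1 = 1 + 2*U)
(142 + r(F(2, -2 - 2)))² = (142 + (1 + 2*(-2 + (-2 - 2))))² = (142 + (1 + 2*(-2 - 4)))² = (142 + (1 + 2*(-6)))² = (142 + (1 - 12))² = (142 - 11)² = 131² = 17161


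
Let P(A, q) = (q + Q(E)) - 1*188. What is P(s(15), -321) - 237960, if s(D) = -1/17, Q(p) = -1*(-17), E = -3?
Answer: -238452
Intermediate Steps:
Q(p) = 17
s(D) = -1/17 (s(D) = -1*1/17 = -1/17)
P(A, q) = -171 + q (P(A, q) = (q + 17) - 1*188 = (17 + q) - 188 = -171 + q)
P(s(15), -321) - 237960 = (-171 - 321) - 237960 = -492 - 237960 = -238452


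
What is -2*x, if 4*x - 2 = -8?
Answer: 3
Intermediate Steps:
x = -3/2 (x = ½ + (¼)*(-8) = ½ - 2 = -3/2 ≈ -1.5000)
-2*x = -2*(-3/2) = 3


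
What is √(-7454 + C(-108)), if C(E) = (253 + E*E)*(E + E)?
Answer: I*√2581526 ≈ 1606.7*I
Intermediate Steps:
C(E) = 2*E*(253 + E²) (C(E) = (253 + E²)*(2*E) = 2*E*(253 + E²))
√(-7454 + C(-108)) = √(-7454 + 2*(-108)*(253 + (-108)²)) = √(-7454 + 2*(-108)*(253 + 11664)) = √(-7454 + 2*(-108)*11917) = √(-7454 - 2574072) = √(-2581526) = I*√2581526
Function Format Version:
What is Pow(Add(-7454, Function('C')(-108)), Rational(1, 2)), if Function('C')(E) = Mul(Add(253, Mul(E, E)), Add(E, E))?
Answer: Mul(I, Pow(2581526, Rational(1, 2))) ≈ Mul(1606.7, I)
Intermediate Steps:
Function('C')(E) = Mul(2, E, Add(253, Pow(E, 2))) (Function('C')(E) = Mul(Add(253, Pow(E, 2)), Mul(2, E)) = Mul(2, E, Add(253, Pow(E, 2))))
Pow(Add(-7454, Function('C')(-108)), Rational(1, 2)) = Pow(Add(-7454, Mul(2, -108, Add(253, Pow(-108, 2)))), Rational(1, 2)) = Pow(Add(-7454, Mul(2, -108, Add(253, 11664))), Rational(1, 2)) = Pow(Add(-7454, Mul(2, -108, 11917)), Rational(1, 2)) = Pow(Add(-7454, -2574072), Rational(1, 2)) = Pow(-2581526, Rational(1, 2)) = Mul(I, Pow(2581526, Rational(1, 2)))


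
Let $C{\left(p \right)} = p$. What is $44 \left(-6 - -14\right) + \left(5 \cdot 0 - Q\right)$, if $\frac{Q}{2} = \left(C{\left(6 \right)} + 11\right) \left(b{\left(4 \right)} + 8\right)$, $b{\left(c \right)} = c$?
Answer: $-56$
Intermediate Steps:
$Q = 408$ ($Q = 2 \left(6 + 11\right) \left(4 + 8\right) = 2 \cdot 17 \cdot 12 = 2 \cdot 204 = 408$)
$44 \left(-6 - -14\right) + \left(5 \cdot 0 - Q\right) = 44 \left(-6 - -14\right) + \left(5 \cdot 0 - 408\right) = 44 \left(-6 + 14\right) + \left(0 - 408\right) = 44 \cdot 8 - 408 = 352 - 408 = -56$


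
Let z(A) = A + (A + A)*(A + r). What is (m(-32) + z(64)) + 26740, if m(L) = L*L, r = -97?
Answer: 23604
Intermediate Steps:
m(L) = L²
z(A) = A + 2*A*(-97 + A) (z(A) = A + (A + A)*(A - 97) = A + (2*A)*(-97 + A) = A + 2*A*(-97 + A))
(m(-32) + z(64)) + 26740 = ((-32)² + 64*(-193 + 2*64)) + 26740 = (1024 + 64*(-193 + 128)) + 26740 = (1024 + 64*(-65)) + 26740 = (1024 - 4160) + 26740 = -3136 + 26740 = 23604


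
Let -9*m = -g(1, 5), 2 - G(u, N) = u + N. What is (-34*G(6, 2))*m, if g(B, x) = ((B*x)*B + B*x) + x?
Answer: 340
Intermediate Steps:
g(B, x) = x + B*x + x*B**2 (g(B, x) = (x*B**2 + B*x) + x = (B*x + x*B**2) + x = x + B*x + x*B**2)
G(u, N) = 2 - N - u (G(u, N) = 2 - (u + N) = 2 - (N + u) = 2 + (-N - u) = 2 - N - u)
m = 5/3 (m = -(-1)*5*(1 + 1 + 1**2)/9 = -(-1)*5*(1 + 1 + 1)/9 = -(-1)*5*3/9 = -(-1)*15/9 = -1/9*(-15) = 5/3 ≈ 1.6667)
(-34*G(6, 2))*m = -34*(2 - 1*2 - 1*6)*(5/3) = -34*(2 - 2 - 6)*(5/3) = -34*(-6)*(5/3) = 204*(5/3) = 340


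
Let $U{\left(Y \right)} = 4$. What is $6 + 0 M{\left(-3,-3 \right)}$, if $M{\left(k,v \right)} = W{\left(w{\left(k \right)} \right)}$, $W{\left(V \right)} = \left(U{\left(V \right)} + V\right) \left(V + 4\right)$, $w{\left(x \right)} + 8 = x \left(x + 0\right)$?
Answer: $6$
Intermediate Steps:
$w{\left(x \right)} = -8 + x^{2}$ ($w{\left(x \right)} = -8 + x \left(x + 0\right) = -8 + x x = -8 + x^{2}$)
$W{\left(V \right)} = \left(4 + V\right)^{2}$ ($W{\left(V \right)} = \left(4 + V\right) \left(V + 4\right) = \left(4 + V\right) \left(4 + V\right) = \left(4 + V\right)^{2}$)
$M{\left(k,v \right)} = -48 + \left(-8 + k^{2}\right)^{2} + 8 k^{2}$ ($M{\left(k,v \right)} = 16 + \left(-8 + k^{2}\right)^{2} + 8 \left(-8 + k^{2}\right) = 16 + \left(-8 + k^{2}\right)^{2} + \left(-64 + 8 k^{2}\right) = -48 + \left(-8 + k^{2}\right)^{2} + 8 k^{2}$)
$6 + 0 M{\left(-3,-3 \right)} = 6 + 0 \left(16 + \left(-3\right)^{4} - 8 \left(-3\right)^{2}\right) = 6 + 0 \left(16 + 81 - 72\right) = 6 + 0 \cdot 25 = 6 + 0 = 6$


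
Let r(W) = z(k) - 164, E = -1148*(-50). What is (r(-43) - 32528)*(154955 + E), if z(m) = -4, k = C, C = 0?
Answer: -6943159080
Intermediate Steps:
k = 0
E = 57400
r(W) = -168 (r(W) = -4 - 164 = -168)
(r(-43) - 32528)*(154955 + E) = (-168 - 32528)*(154955 + 57400) = -32696*212355 = -6943159080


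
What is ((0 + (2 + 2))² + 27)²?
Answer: 1849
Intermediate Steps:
((0 + (2 + 2))² + 27)² = ((0 + 4)² + 27)² = (4² + 27)² = (16 + 27)² = 43² = 1849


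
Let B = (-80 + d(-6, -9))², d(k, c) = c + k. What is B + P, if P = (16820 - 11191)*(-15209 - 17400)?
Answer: -183547036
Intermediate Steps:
B = 9025 (B = (-80 + (-9 - 6))² = (-80 - 15)² = (-95)² = 9025)
P = -183556061 (P = 5629*(-32609) = -183556061)
B + P = 9025 - 183556061 = -183547036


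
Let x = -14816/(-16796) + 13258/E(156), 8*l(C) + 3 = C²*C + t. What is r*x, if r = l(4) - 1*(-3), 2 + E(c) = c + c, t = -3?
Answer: 1164780931/2603380 ≈ 447.41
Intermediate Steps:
l(C) = -¾ + C³/8 (l(C) = -3/8 + (C²*C - 3)/8 = -3/8 + (C³ - 3)/8 = -3/8 + (-3 + C³)/8 = -3/8 + (-3/8 + C³/8) = -¾ + C³/8)
E(c) = -2 + 2*c (E(c) = -2 + (c + c) = -2 + 2*c)
x = 28409291/650845 (x = -14816/(-16796) + 13258/(-2 + 2*156) = -14816*(-1/16796) + 13258/(-2 + 312) = 3704/4199 + 13258/310 = 3704/4199 + 13258*(1/310) = 3704/4199 + 6629/155 = 28409291/650845 ≈ 43.650)
r = 41/4 (r = (-¾ + (⅛)*4³) - 1*(-3) = (-¾ + (⅛)*64) + 3 = (-¾ + 8) + 3 = 29/4 + 3 = 41/4 ≈ 10.250)
r*x = (41/4)*(28409291/650845) = 1164780931/2603380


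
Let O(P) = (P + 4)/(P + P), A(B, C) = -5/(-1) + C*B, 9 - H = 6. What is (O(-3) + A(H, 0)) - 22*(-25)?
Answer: 3329/6 ≈ 554.83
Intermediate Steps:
H = 3 (H = 9 - 1*6 = 9 - 6 = 3)
A(B, C) = 5 + B*C (A(B, C) = -5*(-1) + B*C = 5 + B*C)
O(P) = (4 + P)/(2*P) (O(P) = (4 + P)/((2*P)) = (4 + P)*(1/(2*P)) = (4 + P)/(2*P))
(O(-3) + A(H, 0)) - 22*(-25) = ((1/2)*(4 - 3)/(-3) + (5 + 3*0)) - 22*(-25) = ((1/2)*(-1/3)*1 + (5 + 0)) + 550 = (-1/6 + 5) + 550 = 29/6 + 550 = 3329/6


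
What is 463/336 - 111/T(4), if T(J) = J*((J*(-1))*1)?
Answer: 1397/168 ≈ 8.3155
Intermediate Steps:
T(J) = -J² (T(J) = J*(-J*1) = J*(-J) = -J²)
463/336 - 111/T(4) = 463/336 - 111/((-1*4²)) = 463*(1/336) - 111/((-1*16)) = 463/336 - 111/(-16) = 463/336 - 111*(-1/16) = 463/336 + 111/16 = 1397/168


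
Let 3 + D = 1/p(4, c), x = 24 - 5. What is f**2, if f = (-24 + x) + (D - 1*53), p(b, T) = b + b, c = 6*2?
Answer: 237169/64 ≈ 3705.8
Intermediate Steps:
c = 12
p(b, T) = 2*b
x = 19
D = -23/8 (D = -3 + 1/(2*4) = -3 + 1/8 = -23/8 ≈ -2.8750)
f = -487/8 (f = (-24 + 19) + (-23/8 - 1*53) = -5 + (-23/8 - 53) = -5 - 447/8 = -487/8 ≈ -60.875)
f**2 = (-487/8)**2 = 237169/64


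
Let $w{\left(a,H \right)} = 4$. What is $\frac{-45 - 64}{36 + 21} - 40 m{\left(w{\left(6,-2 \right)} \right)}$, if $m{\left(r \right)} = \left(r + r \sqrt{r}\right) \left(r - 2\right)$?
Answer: $- \frac{54829}{57} \approx -961.91$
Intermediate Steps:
$m{\left(r \right)} = \left(-2 + r\right) \left(r + r^{\frac{3}{2}}\right)$ ($m{\left(r \right)} = \left(r + r^{\frac{3}{2}}\right) \left(-2 + r\right) = \left(-2 + r\right) \left(r + r^{\frac{3}{2}}\right)$)
$\frac{-45 - 64}{36 + 21} - 40 m{\left(w{\left(6,-2 \right)} \right)} = \frac{-45 - 64}{36 + 21} - 40 \left(4^{2} + 4^{\frac{5}{2}} - 8 - 2 \cdot 4^{\frac{3}{2}}\right) = - \frac{109}{57} - 40 \left(16 + 32 - 8 - 16\right) = \left(-109\right) \frac{1}{57} - 40 \left(16 + 32 - 8 - 16\right) = - \frac{109}{57} - 960 = - \frac{54829}{57}$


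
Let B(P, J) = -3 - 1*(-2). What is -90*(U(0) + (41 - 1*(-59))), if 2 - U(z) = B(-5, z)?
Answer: -9270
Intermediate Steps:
B(P, J) = -1 (B(P, J) = -3 + 2 = -1)
U(z) = 3 (U(z) = 2 - 1*(-1) = 2 + 1 = 3)
-90*(U(0) + (41 - 1*(-59))) = -90*(3 + (41 - 1*(-59))) = -90*(3 + (41 + 59)) = -90*(3 + 100) = -90*103 = -9270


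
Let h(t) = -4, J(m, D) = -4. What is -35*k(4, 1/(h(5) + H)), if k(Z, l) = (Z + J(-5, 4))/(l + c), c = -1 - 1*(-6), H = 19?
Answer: 0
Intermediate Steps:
c = 5 (c = -1 + 6 = 5)
k(Z, l) = (-4 + Z)/(5 + l) (k(Z, l) = (Z - 4)/(l + 5) = (-4 + Z)/(5 + l))
-35*k(4, 1/(h(5) + H)) = -35*(-4 + 4)/(5 + 1/(-4 + 19)) = -35*0/(5 + 1/15) = -35*0/76/15 = -525*0/76 = -35*0 = 0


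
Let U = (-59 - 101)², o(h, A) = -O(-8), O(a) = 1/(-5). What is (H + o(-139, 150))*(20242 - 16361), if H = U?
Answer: 496771881/5 ≈ 9.9354e+7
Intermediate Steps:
O(a) = -⅕
o(h, A) = ⅕ (o(h, A) = -1*(-⅕) = ⅕)
U = 25600 (U = (-160)² = 25600)
H = 25600
(H + o(-139, 150))*(20242 - 16361) = (25600 + ⅕)*(20242 - 16361) = (128001/5)*3881 = 496771881/5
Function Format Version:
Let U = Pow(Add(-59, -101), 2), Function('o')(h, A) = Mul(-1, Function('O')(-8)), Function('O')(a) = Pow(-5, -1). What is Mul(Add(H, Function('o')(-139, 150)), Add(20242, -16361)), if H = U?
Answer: Rational(496771881, 5) ≈ 9.9354e+7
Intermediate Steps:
Function('O')(a) = Rational(-1, 5)
Function('o')(h, A) = Rational(1, 5) (Function('o')(h, A) = Mul(-1, Rational(-1, 5)) = Rational(1, 5))
U = 25600 (U = Pow(-160, 2) = 25600)
H = 25600
Mul(Add(H, Function('o')(-139, 150)), Add(20242, -16361)) = Mul(Add(25600, Rational(1, 5)), Add(20242, -16361)) = Mul(Rational(128001, 5), 3881) = Rational(496771881, 5)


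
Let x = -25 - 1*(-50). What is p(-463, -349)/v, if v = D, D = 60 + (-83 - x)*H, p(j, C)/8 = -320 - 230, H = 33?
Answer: 275/219 ≈ 1.2557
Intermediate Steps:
x = 25 (x = -25 + 50 = 25)
p(j, C) = -4400 (p(j, C) = 8*(-320 - 230) = 8*(-550) = -4400)
D = -3504 (D = 60 + (-83 - 1*25)*33 = 60 + (-83 - 25)*33 = 60 - 108*33 = 60 - 3564 = -3504)
v = -3504
p(-463, -349)/v = -4400/(-3504) = -4400*(-1/3504) = 275/219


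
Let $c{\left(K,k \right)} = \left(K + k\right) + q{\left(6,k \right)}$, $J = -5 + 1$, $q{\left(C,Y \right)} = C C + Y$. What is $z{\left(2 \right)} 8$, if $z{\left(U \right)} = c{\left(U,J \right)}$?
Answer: $240$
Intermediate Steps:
$q{\left(C,Y \right)} = Y + C^{2}$ ($q{\left(C,Y \right)} = C^{2} + Y = Y + C^{2}$)
$J = -4$
$c{\left(K,k \right)} = 36 + K + 2 k$ ($c{\left(K,k \right)} = \left(K + k\right) + \left(k + 6^{2}\right) = \left(K + k\right) + \left(k + 36\right) = \left(K + k\right) + \left(36 + k\right) = 36 + K + 2 k$)
$z{\left(U \right)} = 28 + U$ ($z{\left(U \right)} = 36 + U + 2 \left(-4\right) = 36 + U - 8 = 28 + U$)
$z{\left(2 \right)} 8 = \left(28 + 2\right) 8 = 30 \cdot 8 = 240$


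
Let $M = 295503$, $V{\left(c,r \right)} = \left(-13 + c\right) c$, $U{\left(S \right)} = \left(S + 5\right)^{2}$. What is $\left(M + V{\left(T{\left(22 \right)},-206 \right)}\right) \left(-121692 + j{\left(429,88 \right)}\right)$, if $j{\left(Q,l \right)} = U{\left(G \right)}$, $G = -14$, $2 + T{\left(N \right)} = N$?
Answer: $-35953440873$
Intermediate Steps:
$T{\left(N \right)} = -2 + N$
$U{\left(S \right)} = \left(5 + S\right)^{2}$
$V{\left(c,r \right)} = c \left(-13 + c\right)$
$j{\left(Q,l \right)} = 81$ ($j{\left(Q,l \right)} = \left(5 - 14\right)^{2} = \left(-9\right)^{2} = 81$)
$\left(M + V{\left(T{\left(22 \right)},-206 \right)}\right) \left(-121692 + j{\left(429,88 \right)}\right) = \left(295503 + \left(-2 + 22\right) \left(-13 + \left(-2 + 22\right)\right)\right) \left(-121692 + 81\right) = \left(295503 + 20 \left(-13 + 20\right)\right) \left(-121611\right) = \left(295503 + 20 \cdot 7\right) \left(-121611\right) = \left(295503 + 140\right) \left(-121611\right) = 295643 \left(-121611\right) = -35953440873$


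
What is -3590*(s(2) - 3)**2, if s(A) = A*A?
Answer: -3590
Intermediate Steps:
s(A) = A**2
-3590*(s(2) - 3)**2 = -3590*(2**2 - 3)**2 = -3590*(4 - 3)**2 = -3590*1**2 = -3590*1 = -3590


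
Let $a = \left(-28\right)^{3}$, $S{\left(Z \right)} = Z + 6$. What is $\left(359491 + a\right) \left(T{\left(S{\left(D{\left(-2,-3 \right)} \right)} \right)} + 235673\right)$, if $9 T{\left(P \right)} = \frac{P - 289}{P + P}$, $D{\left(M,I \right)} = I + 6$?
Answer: $\frac{2147802624349}{27} \approx 7.9548 \cdot 10^{10}$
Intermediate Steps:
$D{\left(M,I \right)} = 6 + I$
$S{\left(Z \right)} = 6 + Z$
$T{\left(P \right)} = \frac{-289 + P}{18 P}$ ($T{\left(P \right)} = \frac{\left(P - 289\right) \frac{1}{P + P}}{9} = \frac{\left(-289 + P\right) \frac{1}{2 P}}{9} = \frac{\frac{1}{2} \frac{1}{P} \left(-289 + P\right)}{9} = \frac{-289 + P}{18 P}$)
$a = -21952$
$\left(359491 + a\right) \left(T{\left(S{\left(D{\left(-2,-3 \right)} \right)} \right)} + 235673\right) = \left(359491 - 21952\right) \left(\frac{-289 + \left(6 + \left(6 - 3\right)\right)}{18 \left(6 + \left(6 - 3\right)\right)} + 235673\right) = 337539 \left(\frac{-289 + \left(6 + 3\right)}{18 \left(6 + 3\right)} + 235673\right) = 337539 \left(\frac{-289 + 9}{18 \cdot 9} + 235673\right) = 337539 \left(\frac{1}{18} \cdot \frac{1}{9} \left(-280\right) + 235673\right) = 337539 \left(- \frac{140}{81} + 235673\right) = 337539 \cdot \frac{19089373}{81} = \frac{2147802624349}{27}$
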